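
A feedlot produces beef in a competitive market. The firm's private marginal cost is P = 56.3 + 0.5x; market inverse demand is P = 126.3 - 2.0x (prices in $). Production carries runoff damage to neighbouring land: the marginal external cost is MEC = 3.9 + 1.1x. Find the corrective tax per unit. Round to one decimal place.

tax = $24.1 per unit

Social marginal cost = private MC + MEC = 60.2 + 1.6x.
Set SMC = demand: 60.2 + 1.6x = 126.3 - 2.0x → x* = 18.3611.
The Pigouvian tax equals MEC at x*: 3.9 + 1.1×18.3611 = 24.0972.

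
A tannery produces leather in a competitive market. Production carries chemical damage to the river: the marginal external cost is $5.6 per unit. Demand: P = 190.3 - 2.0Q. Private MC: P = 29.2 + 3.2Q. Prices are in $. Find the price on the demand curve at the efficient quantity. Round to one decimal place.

Social marginal cost = private MC + MEC = 34.8 + 3.2Q.
Set SMC = demand: 34.8 + 3.2Q = 190.3 - 2.0Q → Q* = 29.9038.
Consumer price on the demand curve at Q*: 190.3 − 2.0×29.9038 = 130.4924.

P = $130.5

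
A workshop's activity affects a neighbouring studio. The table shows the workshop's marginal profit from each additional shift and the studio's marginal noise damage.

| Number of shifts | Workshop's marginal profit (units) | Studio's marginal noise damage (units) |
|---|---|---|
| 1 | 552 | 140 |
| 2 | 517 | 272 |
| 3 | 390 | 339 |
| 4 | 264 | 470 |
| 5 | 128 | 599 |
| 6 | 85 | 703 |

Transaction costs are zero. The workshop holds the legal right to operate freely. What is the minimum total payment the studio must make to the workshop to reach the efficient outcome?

477

Left alone the workshop would choose level 6 (marginal profit stays positive).
Efficient level: k* = 3 (marginal profit ≥ marginal noise damage through 3).
The studio must at least cover the workshop's forgone profit from cutting 6→3: 264 + 128 + 85 = 477.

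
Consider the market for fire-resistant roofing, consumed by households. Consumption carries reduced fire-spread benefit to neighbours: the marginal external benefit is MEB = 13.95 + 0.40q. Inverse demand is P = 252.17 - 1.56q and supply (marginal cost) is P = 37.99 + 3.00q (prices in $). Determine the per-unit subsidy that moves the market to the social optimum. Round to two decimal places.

subsidy = $35.89 per unit

Social marginal benefit = demand + MEB = 266.12 - 1.16q.
Set SMB = MC: 266.12 - 1.16q = 37.99 + 3.00q → q* = 54.8389.
The Pigouvian subsidy equals MEB at q*: 13.95 + 0.40×54.8389 = 35.8856.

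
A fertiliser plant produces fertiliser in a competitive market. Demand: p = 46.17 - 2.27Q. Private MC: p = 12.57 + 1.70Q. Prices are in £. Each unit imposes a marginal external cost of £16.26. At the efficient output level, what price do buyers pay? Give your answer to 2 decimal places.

P = £36.26

Social marginal cost = private MC + MEC = 28.83 + 1.70Q.
Set SMC = demand: 28.83 + 1.70Q = 46.17 - 2.27Q → Q* = 4.3678.
Consumer price on the demand curve at Q*: 46.17 − 2.27×4.3678 = 36.2551.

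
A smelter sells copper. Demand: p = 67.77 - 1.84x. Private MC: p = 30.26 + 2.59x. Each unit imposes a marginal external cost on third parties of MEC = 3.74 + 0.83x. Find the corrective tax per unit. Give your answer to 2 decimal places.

tax = 9.07 per unit

Social marginal cost = private MC + MEC = 34.00 + 3.42x.
Set SMC = demand: 34.00 + 3.42x = 67.77 - 1.84x → x* = 6.4202.
The Pigouvian tax equals MEC at x*: 3.74 + 0.83×6.4202 = 9.0688.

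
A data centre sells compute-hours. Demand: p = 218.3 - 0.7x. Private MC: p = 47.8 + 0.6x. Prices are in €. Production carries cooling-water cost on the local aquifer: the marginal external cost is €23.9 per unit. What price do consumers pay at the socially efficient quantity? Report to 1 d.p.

P = €139.4

Social marginal cost = private MC + MEC = 71.7 + 0.6x.
Set SMC = demand: 71.7 + 0.6x = 218.3 - 0.7x → x* = 112.7692.
Consumer price on the demand curve at x*: 218.3 − 0.7×112.7692 = 139.3616.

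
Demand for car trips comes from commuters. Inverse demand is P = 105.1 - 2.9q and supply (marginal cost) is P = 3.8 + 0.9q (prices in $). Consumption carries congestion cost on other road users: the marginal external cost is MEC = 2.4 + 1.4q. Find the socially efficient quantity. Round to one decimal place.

Social marginal benefit = demand − MEC = 102.7 - 4.3q.
Set SMB = MC: 102.7 - 4.3q = 3.8 + 0.9q → q* = 19.0192.

q* = 19.0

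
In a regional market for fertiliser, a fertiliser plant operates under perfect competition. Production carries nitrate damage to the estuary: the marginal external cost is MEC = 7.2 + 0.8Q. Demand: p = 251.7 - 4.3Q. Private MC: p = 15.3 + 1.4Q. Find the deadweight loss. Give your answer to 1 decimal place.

DWL = 125.4

Market equilibrium (private): 15.3 + 1.4Q = 251.7 - 4.3Q → Q_m = 41.4737.
Social marginal cost = private MC + MEC = 22.5 + 2.2Q.
Set SMC = demand: 22.5 + 2.2Q = 251.7 - 4.3Q → Q* = 35.2615.
Between Q* and Q_m the wedge SMC − demand runs linearly from 0 to MEC(Q_m), so the loss is a triangle.
DWL = ½ × 6.2122 × 40.3789 = 125.4209.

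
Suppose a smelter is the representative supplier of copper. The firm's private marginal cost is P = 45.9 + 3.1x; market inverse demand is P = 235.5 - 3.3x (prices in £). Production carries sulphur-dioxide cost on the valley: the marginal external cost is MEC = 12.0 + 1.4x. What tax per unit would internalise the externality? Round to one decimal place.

Social marginal cost = private MC + MEC = 57.9 + 4.5x.
Set SMC = demand: 57.9 + 4.5x = 235.5 - 3.3x → x* = 22.7692.
The Pigouvian tax equals MEC at x*: 12.0 + 1.4×22.7692 = 43.8769.

tax = £43.9 per unit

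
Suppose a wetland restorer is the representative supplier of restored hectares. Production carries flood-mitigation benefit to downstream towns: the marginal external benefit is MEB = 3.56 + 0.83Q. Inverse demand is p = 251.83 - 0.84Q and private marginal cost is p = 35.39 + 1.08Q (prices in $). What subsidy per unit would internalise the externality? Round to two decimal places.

subsidy = $171.08 per unit

Social marginal cost = private MC − MEB = 31.83 + 0.25Q.
Set SMC = demand: 31.83 + 0.25Q = 251.83 - 0.84Q → Q* = 201.8349.
The Pigouvian subsidy equals MEB at Q*: 3.56 + 0.83×201.8349 = 171.0830.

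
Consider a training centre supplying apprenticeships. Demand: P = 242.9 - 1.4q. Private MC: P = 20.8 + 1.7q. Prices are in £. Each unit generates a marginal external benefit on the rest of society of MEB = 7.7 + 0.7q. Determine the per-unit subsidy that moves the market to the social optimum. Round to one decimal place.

Social marginal cost = private MC − MEB = 13.1 + q.
Set SMC = demand: 13.1 + q = 242.9 - 1.4q → q* = 95.7500.
The Pigouvian subsidy equals MEB at q*: 7.7 + 0.7×95.7500 = 74.7250.

subsidy = £74.7 per unit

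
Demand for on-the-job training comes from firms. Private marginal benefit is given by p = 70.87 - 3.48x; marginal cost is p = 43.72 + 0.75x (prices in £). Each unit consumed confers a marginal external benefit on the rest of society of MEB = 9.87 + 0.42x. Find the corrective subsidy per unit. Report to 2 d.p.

Social marginal benefit = demand + MEB = 80.74 - 3.06x.
Set SMB = MC: 80.74 - 3.06x = 43.72 + 0.75x → x* = 9.7165.
The Pigouvian subsidy equals MEB at x*: 9.87 + 0.42×9.7165 = 13.9509.

subsidy = £13.95 per unit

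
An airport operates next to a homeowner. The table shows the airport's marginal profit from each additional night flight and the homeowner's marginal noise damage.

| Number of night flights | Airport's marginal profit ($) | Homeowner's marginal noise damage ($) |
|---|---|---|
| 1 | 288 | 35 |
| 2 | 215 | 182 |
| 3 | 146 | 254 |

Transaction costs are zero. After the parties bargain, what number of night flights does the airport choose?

2

Bargaining reaches the level where marginal profit last exceeds marginal noise damage.
That holds through level 2 (215 ≥ 182) but not at 3 (146 < 254).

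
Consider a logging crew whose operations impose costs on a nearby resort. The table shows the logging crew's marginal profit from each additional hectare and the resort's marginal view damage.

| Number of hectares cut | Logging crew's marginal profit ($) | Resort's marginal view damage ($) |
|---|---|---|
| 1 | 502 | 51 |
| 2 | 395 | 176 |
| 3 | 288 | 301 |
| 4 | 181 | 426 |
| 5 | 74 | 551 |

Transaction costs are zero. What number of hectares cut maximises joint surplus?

Bargaining reaches the level where marginal profit last exceeds marginal view damage.
That holds through level 2 (395 ≥ 176) but not at 3 (288 < 301).

2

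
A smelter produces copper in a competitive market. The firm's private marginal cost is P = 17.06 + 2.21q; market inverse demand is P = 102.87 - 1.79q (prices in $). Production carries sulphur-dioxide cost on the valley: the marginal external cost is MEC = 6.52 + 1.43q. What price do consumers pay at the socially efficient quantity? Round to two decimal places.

P = $76.73

Social marginal cost = private MC + MEC = 23.58 + 3.64q.
Set SMC = demand: 23.58 + 3.64q = 102.87 - 1.79q → q* = 14.6022.
Consumer price on the demand curve at q*: 102.87 − 1.79×14.6022 = 76.7321.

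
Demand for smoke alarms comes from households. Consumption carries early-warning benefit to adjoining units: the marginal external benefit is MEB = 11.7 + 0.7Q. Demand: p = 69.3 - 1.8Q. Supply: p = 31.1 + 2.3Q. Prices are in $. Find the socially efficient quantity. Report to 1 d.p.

Q* = 14.7

Social marginal benefit = demand + MEB = 81.0 - 1.1Q.
Set SMB = MC: 81.0 - 1.1Q = 31.1 + 2.3Q → Q* = 14.6765.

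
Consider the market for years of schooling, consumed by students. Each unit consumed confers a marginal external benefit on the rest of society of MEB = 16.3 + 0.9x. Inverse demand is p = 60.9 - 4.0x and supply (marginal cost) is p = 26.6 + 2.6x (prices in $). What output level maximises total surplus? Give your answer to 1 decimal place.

x* = 8.9

Social marginal benefit = demand + MEB = 77.2 - 3.1x.
Set SMB = MC: 77.2 - 3.1x = 26.6 + 2.6x → x* = 8.8772.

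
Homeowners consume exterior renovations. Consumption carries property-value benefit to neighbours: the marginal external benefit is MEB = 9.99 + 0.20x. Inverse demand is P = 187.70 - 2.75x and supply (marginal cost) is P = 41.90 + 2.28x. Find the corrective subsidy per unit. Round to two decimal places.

subsidy = 16.44 per unit

Social marginal benefit = demand + MEB = 197.69 - 2.55x.
Set SMB = MC: 197.69 - 2.55x = 41.90 + 2.28x → x* = 32.2547.
The Pigouvian subsidy equals MEB at x*: 9.99 + 0.20×32.2547 = 16.4409.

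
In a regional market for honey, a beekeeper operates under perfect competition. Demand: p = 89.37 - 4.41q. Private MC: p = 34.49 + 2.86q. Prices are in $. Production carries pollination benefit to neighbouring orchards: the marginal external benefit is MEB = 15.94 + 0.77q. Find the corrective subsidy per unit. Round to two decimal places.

subsidy = $24.33 per unit

Social marginal cost = private MC − MEB = 18.55 + 2.09q.
Set SMC = demand: 18.55 + 2.09q = 89.37 - 4.41q → q* = 10.8954.
The Pigouvian subsidy equals MEB at q*: 15.94 + 0.77×10.8954 = 24.3295.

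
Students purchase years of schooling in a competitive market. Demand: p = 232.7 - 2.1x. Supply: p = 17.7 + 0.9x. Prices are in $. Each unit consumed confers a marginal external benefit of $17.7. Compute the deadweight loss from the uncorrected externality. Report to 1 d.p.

DWL = $52.2

Market equilibrium (private): 17.7 + 0.9x = 232.7 - 2.1x → x_m = 71.6667.
Social marginal benefit = demand + MEB = 250.4 - 2.1x.
Set SMB = MC: 250.4 - 2.1x = 17.7 + 0.9x → x* = 77.5667.
Between x* and x_m the wedge SMB − MC runs linearly from 0 to MEB(x_m), so the loss is a triangle.
DWL = ½ × 5.9000 × 17.7000 = 52.2150.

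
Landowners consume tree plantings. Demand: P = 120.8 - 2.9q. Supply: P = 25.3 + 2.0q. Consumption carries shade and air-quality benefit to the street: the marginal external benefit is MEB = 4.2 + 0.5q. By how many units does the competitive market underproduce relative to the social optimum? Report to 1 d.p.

3.2 units

Market equilibrium (private): 25.3 + 2.0q = 120.8 - 2.9q → q_m = 19.4898.
Social marginal benefit = demand + MEB = 125.0 - 2.4q.
Set SMB = MC: 125.0 - 2.4q = 25.3 + 2.0q → q* = 22.6591.
Gap = |19.4898 − 22.6591| = 3.1693.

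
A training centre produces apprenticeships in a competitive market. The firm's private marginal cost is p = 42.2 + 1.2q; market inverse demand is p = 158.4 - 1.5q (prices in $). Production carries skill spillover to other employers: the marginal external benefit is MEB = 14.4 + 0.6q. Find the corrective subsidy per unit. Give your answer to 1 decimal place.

Social marginal cost = private MC − MEB = 27.8 + 0.6q.
Set SMC = demand: 27.8 + 0.6q = 158.4 - 1.5q → q* = 62.1905.
The Pigouvian subsidy equals MEB at q*: 14.4 + 0.6×62.1905 = 51.7143.

subsidy = $51.7 per unit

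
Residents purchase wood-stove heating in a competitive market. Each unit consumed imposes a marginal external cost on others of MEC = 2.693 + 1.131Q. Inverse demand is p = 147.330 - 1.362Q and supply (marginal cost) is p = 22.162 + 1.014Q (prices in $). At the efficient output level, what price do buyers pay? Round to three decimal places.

Social marginal benefit = demand − MEC = 144.637 - 2.493Q.
Set SMB = MC: 144.637 - 2.493Q = 22.162 + 1.014Q → Q* = 34.9230.
Consumer price on the demand curve at Q*: 147.330 − 1.362×34.9230 = 99.7649.

P = $99.765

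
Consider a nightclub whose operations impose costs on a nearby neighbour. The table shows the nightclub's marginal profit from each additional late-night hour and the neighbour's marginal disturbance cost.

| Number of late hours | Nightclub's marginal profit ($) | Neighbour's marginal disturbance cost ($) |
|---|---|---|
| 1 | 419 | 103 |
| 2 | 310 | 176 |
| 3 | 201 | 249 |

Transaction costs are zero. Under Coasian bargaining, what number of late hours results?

2

Bargaining reaches the level where marginal profit last exceeds marginal disturbance cost.
That holds through level 2 (310 ≥ 176) but not at 3 (201 < 249).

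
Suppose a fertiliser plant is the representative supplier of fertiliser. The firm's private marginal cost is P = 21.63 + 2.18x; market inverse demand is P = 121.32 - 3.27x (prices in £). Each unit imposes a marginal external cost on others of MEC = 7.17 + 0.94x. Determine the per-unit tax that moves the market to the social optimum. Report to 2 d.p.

Social marginal cost = private MC + MEC = 28.80 + 3.12x.
Set SMC = demand: 28.80 + 3.12x = 121.32 - 3.27x → x* = 14.4789.
The Pigouvian tax equals MEC at x*: 7.17 + 0.94×14.4789 = 20.7802.

tax = £20.78 per unit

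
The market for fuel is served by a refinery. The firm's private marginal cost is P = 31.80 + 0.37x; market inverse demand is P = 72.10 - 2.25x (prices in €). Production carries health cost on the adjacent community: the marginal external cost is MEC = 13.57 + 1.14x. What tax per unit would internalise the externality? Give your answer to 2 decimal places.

tax = €21.67 per unit

Social marginal cost = private MC + MEC = 45.37 + 1.51x.
Set SMC = demand: 45.37 + 1.51x = 72.10 - 2.25x → x* = 7.1090.
The Pigouvian tax equals MEC at x*: 13.57 + 1.14×7.1090 = 21.6743.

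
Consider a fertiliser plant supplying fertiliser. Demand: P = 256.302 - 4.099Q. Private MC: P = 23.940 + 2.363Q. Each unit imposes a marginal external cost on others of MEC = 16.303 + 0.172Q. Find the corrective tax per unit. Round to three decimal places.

tax = 21.905 per unit

Social marginal cost = private MC + MEC = 40.243 + 2.535Q.
Set SMC = demand: 40.243 + 2.535Q = 256.302 - 4.099Q → Q* = 32.5684.
The Pigouvian tax equals MEC at Q*: 16.303 + 0.172×32.5684 = 21.9048.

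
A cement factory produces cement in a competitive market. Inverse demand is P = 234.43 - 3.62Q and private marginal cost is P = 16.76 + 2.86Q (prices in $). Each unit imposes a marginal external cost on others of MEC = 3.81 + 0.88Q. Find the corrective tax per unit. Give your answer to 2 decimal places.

tax = $29.38 per unit

Social marginal cost = private MC + MEC = 20.57 + 3.74Q.
Set SMC = demand: 20.57 + 3.74Q = 234.43 - 3.62Q → Q* = 29.0571.
The Pigouvian tax equals MEC at Q*: 3.81 + 0.88×29.0571 = 29.3802.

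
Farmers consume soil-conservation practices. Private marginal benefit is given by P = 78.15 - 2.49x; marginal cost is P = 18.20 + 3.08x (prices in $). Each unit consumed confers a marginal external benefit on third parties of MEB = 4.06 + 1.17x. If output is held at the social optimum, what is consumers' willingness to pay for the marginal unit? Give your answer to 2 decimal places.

Social marginal benefit = demand + MEB = 82.21 - 1.32x.
Set SMB = MC: 82.21 - 1.32x = 18.20 + 3.08x → x* = 14.5477.
Consumer price on the demand curve at x*: 78.15 − 2.49×14.5477 = 41.9262.

P = $41.93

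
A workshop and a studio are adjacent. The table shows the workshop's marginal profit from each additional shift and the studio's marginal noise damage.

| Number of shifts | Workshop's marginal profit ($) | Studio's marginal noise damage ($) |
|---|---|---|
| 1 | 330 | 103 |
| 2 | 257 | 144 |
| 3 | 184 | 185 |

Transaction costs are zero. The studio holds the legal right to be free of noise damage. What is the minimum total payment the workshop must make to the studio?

Efficient level: marginal profit ≥ marginal noise damage through level 2, so k* = 2.
With the studio holding the right, the workshop must at least compensate total damage at k*: 103 + 144 = 247.

$247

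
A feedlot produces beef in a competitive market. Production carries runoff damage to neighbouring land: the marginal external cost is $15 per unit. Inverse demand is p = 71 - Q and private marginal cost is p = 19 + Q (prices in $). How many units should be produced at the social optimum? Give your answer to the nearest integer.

Social marginal cost = private MC + MEC = 34 + Q.
Set SMC = demand: 34 + Q = 71 - Q → Q* = 18.5000.

Q* = 19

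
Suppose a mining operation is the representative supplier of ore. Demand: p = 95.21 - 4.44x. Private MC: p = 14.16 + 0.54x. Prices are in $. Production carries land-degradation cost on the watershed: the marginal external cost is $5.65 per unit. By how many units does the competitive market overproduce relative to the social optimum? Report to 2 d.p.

1.13 units

Market equilibrium (private): 14.16 + 0.54x = 95.21 - 4.44x → x_m = 16.2751.
Social marginal cost = private MC + MEC = 19.81 + 0.54x.
Set SMC = demand: 19.81 + 0.54x = 95.21 - 4.44x → x* = 15.1406.
Gap = |16.2751 − 15.1406| = 1.1345.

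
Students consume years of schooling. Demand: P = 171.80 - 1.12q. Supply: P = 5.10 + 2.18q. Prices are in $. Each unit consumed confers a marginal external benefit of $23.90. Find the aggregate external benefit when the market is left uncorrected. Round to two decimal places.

Market equilibrium (private): 5.10 + 2.18q = 171.80 - 1.12q → q_m = 50.5152.
Total external benefit = MEB × q_m = 23.90 × 50.5152 = 1207.3133.

$1207.31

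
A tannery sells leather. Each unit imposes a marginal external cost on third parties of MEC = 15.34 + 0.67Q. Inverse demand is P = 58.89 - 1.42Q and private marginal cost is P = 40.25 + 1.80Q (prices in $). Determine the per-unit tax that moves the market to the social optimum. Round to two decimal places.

Social marginal cost = private MC + MEC = 55.59 + 2.47Q.
Set SMC = demand: 55.59 + 2.47Q = 58.89 - 1.42Q → Q* = 0.8483.
The Pigouvian tax equals MEC at Q*: 15.34 + 0.67×0.8483 = 15.9084.

tax = $15.91 per unit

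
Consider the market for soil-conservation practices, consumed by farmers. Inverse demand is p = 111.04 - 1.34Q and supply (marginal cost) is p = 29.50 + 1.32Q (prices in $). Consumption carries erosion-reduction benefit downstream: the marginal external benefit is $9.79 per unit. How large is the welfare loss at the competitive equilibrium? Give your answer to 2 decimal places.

Market equilibrium (private): 29.50 + 1.32Q = 111.04 - 1.34Q → Q_m = 30.6541.
Social marginal benefit = demand + MEB = 120.83 - 1.34Q.
Set SMB = MC: 120.83 - 1.34Q = 29.50 + 1.32Q → Q* = 34.3346.
Between Q* and Q_m the wedge SMB − MC runs linearly from 0 to MEB(Q_m), so the loss is a triangle.
DWL = ½ × 3.6805 × 9.7900 = 18.0160.

DWL = $18.02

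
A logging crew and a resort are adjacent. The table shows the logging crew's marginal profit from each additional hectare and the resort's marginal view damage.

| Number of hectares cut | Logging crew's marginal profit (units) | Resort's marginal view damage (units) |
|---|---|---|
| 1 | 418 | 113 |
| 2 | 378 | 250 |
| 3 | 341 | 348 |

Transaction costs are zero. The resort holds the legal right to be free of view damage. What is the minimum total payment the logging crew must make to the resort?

Efficient level: marginal profit ≥ marginal view damage through level 2, so k* = 2.
With the resort holding the right, the logging crew must at least compensate total damage at k*: 113 + 250 = 363.

363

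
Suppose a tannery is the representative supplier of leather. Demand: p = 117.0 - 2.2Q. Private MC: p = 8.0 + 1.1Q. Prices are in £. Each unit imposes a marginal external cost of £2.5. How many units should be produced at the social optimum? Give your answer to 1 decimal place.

Q* = 32.3

Social marginal cost = private MC + MEC = 10.5 + 1.1Q.
Set SMC = demand: 10.5 + 1.1Q = 117.0 - 2.2Q → Q* = 32.2727.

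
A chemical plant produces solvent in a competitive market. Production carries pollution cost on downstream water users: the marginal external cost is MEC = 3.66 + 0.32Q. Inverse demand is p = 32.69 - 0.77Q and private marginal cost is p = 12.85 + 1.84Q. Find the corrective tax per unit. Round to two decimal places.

Social marginal cost = private MC + MEC = 16.51 + 2.16Q.
Set SMC = demand: 16.51 + 2.16Q = 32.69 - 0.77Q → Q* = 5.5222.
The Pigouvian tax equals MEC at Q*: 3.66 + 0.32×5.5222 = 5.4271.

tax = 5.43 per unit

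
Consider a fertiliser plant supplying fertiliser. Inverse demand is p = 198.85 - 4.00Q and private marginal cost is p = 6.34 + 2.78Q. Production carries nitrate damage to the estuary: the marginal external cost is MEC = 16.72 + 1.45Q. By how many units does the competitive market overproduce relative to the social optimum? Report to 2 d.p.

Market equilibrium (private): 6.34 + 2.78Q = 198.85 - 4.00Q → Q_m = 28.3938.
Social marginal cost = private MC + MEC = 23.06 + 4.23Q.
Set SMC = demand: 23.06 + 4.23Q = 198.85 - 4.00Q → Q* = 21.3597.
Gap = |28.3938 − 21.3597| = 7.0341.

7.03 units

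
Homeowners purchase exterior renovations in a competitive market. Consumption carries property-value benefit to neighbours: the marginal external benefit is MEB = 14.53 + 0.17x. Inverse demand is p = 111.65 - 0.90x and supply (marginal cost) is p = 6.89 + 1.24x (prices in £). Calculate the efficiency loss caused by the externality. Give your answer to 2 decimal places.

Market equilibrium (private): 6.89 + 1.24x = 111.65 - 0.90x → x_m = 48.9533.
Social marginal benefit = demand + MEB = 126.18 - 0.73x.
Set SMB = MC: 126.18 - 0.73x = 6.89 + 1.24x → x* = 60.5533.
Between x* and x_m the wedge SMB − MC runs linearly from 0 to MEB(x_m), so the loss is a triangle.
DWL = ½ × 11.6000 × 22.8521 = 132.5422.

DWL = £132.54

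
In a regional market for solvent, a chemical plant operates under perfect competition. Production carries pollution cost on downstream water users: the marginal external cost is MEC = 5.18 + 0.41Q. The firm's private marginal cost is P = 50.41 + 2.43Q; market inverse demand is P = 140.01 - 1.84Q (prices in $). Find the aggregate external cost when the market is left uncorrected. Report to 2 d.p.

$198.96

Market equilibrium (private): 50.41 + 2.43Q = 140.01 - 1.84Q → Q_m = 20.9836.
Total external cost = ∫₀^{Q_m} (5.18 + 0.41Q) dQ = 5.18×20.9836 + ½×0.41×20.9836² = 198.9589.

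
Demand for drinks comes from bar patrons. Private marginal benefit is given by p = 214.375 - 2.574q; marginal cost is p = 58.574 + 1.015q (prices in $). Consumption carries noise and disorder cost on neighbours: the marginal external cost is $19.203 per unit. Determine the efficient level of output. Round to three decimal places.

Social marginal benefit = demand − MEC = 195.172 - 2.574q.
Set SMB = MC: 195.172 - 2.574q = 58.574 + 1.015q → q* = 38.0602.

q* = 38.060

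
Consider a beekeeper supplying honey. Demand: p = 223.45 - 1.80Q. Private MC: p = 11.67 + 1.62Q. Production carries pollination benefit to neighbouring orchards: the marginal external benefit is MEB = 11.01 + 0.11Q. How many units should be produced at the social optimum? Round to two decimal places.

Q* = 67.31

Social marginal cost = private MC − MEB = 0.66 + 1.51Q.
Set SMC = demand: 0.66 + 1.51Q = 223.45 - 1.80Q → Q* = 67.3082.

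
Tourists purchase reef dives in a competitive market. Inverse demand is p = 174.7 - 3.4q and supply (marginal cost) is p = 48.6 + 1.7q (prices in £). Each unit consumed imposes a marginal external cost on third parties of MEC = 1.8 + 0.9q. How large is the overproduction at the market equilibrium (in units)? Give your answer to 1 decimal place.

Market equilibrium (private): 48.6 + 1.7q = 174.7 - 3.4q → q_m = 24.7255.
Social marginal benefit = demand − MEC = 172.9 - 4.3q.
Set SMB = MC: 172.9 - 4.3q = 48.6 + 1.7q → q* = 20.7167.
Gap = |24.7255 − 20.7167| = 4.0088.

4.0 units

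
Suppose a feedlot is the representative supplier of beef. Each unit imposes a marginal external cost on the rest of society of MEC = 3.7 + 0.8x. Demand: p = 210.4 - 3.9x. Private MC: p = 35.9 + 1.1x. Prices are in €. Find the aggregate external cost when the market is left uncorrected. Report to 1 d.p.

Market equilibrium (private): 35.9 + 1.1x = 210.4 - 3.9x → x_m = 34.9000.
Total external cost = ∫₀^{x_m} (3.7 + 0.8x) dx = 3.7×34.9000 + ½×0.8×34.9000² = 616.3340.

€616.3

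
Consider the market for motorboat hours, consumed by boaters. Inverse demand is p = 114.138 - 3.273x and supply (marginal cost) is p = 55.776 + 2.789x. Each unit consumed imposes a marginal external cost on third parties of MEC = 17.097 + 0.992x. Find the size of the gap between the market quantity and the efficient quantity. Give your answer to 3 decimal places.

Market equilibrium (private): 55.776 + 2.789x = 114.138 - 3.273x → x_m = 9.6275.
Social marginal benefit = demand − MEC = 97.041 - 4.265x.
Set SMB = MC: 97.041 - 4.265x = 55.776 + 2.789x → x* = 5.8499.
Gap = |9.6275 − 5.8499| = 3.7776.

3.778 units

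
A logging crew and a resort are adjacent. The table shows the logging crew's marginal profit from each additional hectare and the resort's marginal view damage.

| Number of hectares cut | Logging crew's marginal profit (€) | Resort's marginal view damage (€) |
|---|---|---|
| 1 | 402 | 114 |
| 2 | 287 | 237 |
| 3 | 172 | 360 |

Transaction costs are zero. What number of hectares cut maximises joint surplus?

2

Bargaining reaches the level where marginal profit last exceeds marginal view damage.
That holds through level 2 (287 ≥ 237) but not at 3 (172 < 360).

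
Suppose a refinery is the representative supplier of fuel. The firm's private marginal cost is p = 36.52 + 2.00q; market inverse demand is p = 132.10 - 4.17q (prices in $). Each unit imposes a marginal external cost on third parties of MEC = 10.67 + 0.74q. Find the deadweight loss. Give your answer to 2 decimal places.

Market equilibrium (private): 36.52 + 2.00q = 132.10 - 4.17q → q_m = 15.4911.
Social marginal cost = private MC + MEC = 47.19 + 2.74q.
Set SMC = demand: 47.19 + 2.74q = 132.10 - 4.17q → q* = 12.2880.
The loss is the area between SMC and demand from q* to q_m; with linear curves that's a triangle of height MEC(q_m).
DWL = ½ × 3.2031 × 22.1334 = 35.4477.

DWL = $35.45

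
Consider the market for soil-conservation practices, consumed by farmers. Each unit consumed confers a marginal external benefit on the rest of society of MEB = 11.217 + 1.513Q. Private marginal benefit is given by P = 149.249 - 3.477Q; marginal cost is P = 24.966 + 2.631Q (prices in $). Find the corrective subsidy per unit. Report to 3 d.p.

subsidy = $55.833 per unit

Social marginal benefit = demand + MEB = 160.466 - 1.964Q.
Set SMB = MC: 160.466 - 1.964Q = 24.966 + 2.631Q → Q* = 29.4886.
The Pigouvian subsidy equals MEB at Q*: 11.217 + 1.513×29.4886 = 55.8333.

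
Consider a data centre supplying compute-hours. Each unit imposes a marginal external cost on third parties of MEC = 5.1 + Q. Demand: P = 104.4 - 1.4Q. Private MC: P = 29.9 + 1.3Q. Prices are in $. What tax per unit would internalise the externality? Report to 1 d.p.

Social marginal cost = private MC + MEC = 35.0 + 2.3Q.
Set SMC = demand: 35.0 + 2.3Q = 104.4 - 1.4Q → Q* = 18.7568.
The Pigouvian tax equals MEC at Q*: 5.1 + 1.0×18.7568 = 23.8568.

tax = $23.9 per unit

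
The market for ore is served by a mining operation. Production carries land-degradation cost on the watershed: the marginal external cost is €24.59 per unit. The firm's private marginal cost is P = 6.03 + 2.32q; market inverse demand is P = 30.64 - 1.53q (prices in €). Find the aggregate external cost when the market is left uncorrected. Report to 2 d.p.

Market equilibrium (private): 6.03 + 2.32q = 30.64 - 1.53q → q_m = 6.3922.
Total external cost = MEC × q_m = 24.59 × 6.3922 = 157.1842.

€157.18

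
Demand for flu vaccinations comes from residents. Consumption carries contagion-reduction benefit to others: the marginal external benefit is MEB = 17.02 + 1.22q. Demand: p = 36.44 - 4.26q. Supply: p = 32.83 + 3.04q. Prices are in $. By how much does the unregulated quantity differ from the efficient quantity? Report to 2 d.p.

2.90 units

Market equilibrium (private): 32.83 + 3.04q = 36.44 - 4.26q → q_m = 0.4945.
Social marginal benefit = demand + MEB = 53.46 - 3.04q.
Set SMB = MC: 53.46 - 3.04q = 32.83 + 3.04q → q* = 3.3931.
Gap = |0.4945 − 3.3931| = 2.8986.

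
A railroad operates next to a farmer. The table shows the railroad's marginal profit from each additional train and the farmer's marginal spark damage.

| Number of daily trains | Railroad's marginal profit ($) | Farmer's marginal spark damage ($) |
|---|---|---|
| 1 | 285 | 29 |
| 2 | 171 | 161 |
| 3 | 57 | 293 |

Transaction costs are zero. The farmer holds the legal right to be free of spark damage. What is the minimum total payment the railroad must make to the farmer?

Efficient level: marginal profit ≥ marginal spark damage through level 2, so k* = 2.
With the farmer holding the right, the railroad must at least compensate total damage at k*: 29 + 161 = 190.

$190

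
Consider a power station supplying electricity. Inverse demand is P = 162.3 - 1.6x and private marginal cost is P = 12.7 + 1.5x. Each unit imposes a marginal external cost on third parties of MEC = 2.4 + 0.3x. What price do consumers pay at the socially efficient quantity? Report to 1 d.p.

P = 93.0

Social marginal cost = private MC + MEC = 15.1 + 1.8x.
Set SMC = demand: 15.1 + 1.8x = 162.3 - 1.6x → x* = 43.2941.
Consumer price on the demand curve at x*: 162.3 − 1.6×43.2941 = 93.0294.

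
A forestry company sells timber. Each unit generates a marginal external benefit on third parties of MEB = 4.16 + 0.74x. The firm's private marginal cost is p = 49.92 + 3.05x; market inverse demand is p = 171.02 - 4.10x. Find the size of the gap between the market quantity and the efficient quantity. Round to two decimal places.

Market equilibrium (private): 49.92 + 3.05x = 171.02 - 4.10x → x_m = 16.9371.
Social marginal cost = private MC − MEB = 45.76 + 2.31x.
Set SMC = demand: 45.76 + 2.31x = 171.02 - 4.10x → x* = 19.5413.
Gap = |16.9371 − 19.5413| = 2.6042.

2.60 units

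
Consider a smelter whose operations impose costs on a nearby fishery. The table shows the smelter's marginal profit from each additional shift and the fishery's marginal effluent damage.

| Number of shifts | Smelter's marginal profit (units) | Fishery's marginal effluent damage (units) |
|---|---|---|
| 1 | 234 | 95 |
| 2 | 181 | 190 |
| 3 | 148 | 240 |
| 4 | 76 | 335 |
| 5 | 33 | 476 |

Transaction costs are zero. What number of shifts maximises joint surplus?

1

Bargaining reaches the level where marginal profit last exceeds marginal effluent damage.
That holds through level 1 (234 ≥ 95) but not at 2 (181 < 190).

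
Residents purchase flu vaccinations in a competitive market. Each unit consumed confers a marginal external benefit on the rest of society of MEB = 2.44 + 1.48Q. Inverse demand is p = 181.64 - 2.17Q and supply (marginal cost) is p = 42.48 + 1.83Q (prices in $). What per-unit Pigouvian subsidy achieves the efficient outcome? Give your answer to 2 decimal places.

subsidy = $85.60 per unit

Social marginal benefit = demand + MEB = 184.08 - 0.69Q.
Set SMB = MC: 184.08 - 0.69Q = 42.48 + 1.83Q → Q* = 56.1905.
The Pigouvian subsidy equals MEB at Q*: 2.44 + 1.48×56.1905 = 85.6019.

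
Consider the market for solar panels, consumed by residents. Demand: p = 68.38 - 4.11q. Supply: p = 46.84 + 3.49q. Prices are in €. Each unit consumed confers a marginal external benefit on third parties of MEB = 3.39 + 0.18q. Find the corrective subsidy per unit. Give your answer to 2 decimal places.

Social marginal benefit = demand + MEB = 71.77 - 3.93q.
Set SMB = MC: 71.77 - 3.93q = 46.84 + 3.49q → q* = 3.3598.
The Pigouvian subsidy equals MEB at q*: 3.39 + 0.18×3.3598 = 3.9948.

subsidy = €3.99 per unit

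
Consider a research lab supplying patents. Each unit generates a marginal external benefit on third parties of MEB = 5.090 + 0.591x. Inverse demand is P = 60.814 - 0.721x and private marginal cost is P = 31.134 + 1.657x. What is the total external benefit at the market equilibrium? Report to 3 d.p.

109.561

Market equilibrium (private): 31.134 + 1.657x = 60.814 - 0.721x → x_m = 12.4811.
Total external benefit = ∫₀^{x_m} (5.090 + 0.591x) dx = 5.090×12.4811 + ½×0.591×12.4811² = 109.5612.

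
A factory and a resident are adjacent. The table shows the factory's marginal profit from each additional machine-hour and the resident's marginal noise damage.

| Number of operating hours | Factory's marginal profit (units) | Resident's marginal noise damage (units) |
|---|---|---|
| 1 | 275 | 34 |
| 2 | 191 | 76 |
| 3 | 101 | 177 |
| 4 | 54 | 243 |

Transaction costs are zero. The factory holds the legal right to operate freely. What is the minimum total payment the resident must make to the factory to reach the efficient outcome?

Left alone the factory would choose level 4 (marginal profit stays positive).
Efficient level: k* = 2 (marginal profit ≥ marginal noise damage through 2).
The resident must at least cover the factory's forgone profit from cutting 4→2: 101 + 54 = 155.

155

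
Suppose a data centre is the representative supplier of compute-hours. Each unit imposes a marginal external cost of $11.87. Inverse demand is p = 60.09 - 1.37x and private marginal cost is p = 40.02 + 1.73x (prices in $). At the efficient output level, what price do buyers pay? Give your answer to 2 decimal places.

Social marginal cost = private MC + MEC = 51.89 + 1.73x.
Set SMC = demand: 51.89 + 1.73x = 60.09 - 1.37x → x* = 2.6452.
Consumer price on the demand curve at x*: 60.09 − 1.37×2.6452 = 56.4661.

P = $56.47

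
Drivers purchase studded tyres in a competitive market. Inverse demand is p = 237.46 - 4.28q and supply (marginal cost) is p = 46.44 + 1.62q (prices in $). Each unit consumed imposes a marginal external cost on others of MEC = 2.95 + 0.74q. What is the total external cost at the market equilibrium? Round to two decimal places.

$483.35

Market equilibrium (private): 46.44 + 1.62q = 237.46 - 4.28q → q_m = 32.3763.
Total external cost = ∫₀^{q_m} (2.95 + 0.74q) dq = 2.95×32.3763 + ½×0.74×32.3763² = 483.3533.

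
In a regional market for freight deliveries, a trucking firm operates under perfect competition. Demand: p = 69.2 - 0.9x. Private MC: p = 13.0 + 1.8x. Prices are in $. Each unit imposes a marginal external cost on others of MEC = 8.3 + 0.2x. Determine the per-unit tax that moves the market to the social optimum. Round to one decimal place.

Social marginal cost = private MC + MEC = 21.3 + 2.0x.
Set SMC = demand: 21.3 + 2.0x = 69.2 - 0.9x → x* = 16.5172.
The Pigouvian tax equals MEC at x*: 8.3 + 0.2×16.5172 = 11.6034.

tax = $11.6 per unit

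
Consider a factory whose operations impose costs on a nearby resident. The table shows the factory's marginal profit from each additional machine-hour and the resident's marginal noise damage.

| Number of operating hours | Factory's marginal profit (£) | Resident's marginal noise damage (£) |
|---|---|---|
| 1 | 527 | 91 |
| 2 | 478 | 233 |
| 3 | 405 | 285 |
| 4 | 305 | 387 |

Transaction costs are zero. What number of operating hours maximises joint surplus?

3

Bargaining reaches the level where marginal profit last exceeds marginal noise damage.
That holds through level 3 (405 ≥ 285) but not at 4 (305 < 387).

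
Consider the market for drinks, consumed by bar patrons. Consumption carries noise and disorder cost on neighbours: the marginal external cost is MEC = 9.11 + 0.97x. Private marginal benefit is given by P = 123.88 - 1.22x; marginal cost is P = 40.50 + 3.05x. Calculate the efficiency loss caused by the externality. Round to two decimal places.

DWL = 75.08

Market equilibrium (private): 40.50 + 3.05x = 123.88 - 1.22x → x_m = 19.5269.
Social marginal benefit = demand − MEC = 114.77 - 2.19x.
Set SMB = MC: 114.77 - 2.19x = 40.50 + 3.05x → x* = 14.1737.
Height of the DWL triangle at x_m is MC(x_m) − SMB(x_m) = MEC(x_m) = 28.0511.
DWL = ½ × 5.3532 × 28.0511 = 75.0816.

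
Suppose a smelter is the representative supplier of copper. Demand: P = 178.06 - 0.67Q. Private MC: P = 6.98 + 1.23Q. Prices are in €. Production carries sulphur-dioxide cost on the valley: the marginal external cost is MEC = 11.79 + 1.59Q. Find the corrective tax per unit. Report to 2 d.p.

Social marginal cost = private MC + MEC = 18.77 + 2.82Q.
Set SMC = demand: 18.77 + 2.82Q = 178.06 - 0.67Q → Q* = 45.6418.
The Pigouvian tax equals MEC at Q*: 11.79 + 1.59×45.6418 = 84.3605.

tax = €84.36 per unit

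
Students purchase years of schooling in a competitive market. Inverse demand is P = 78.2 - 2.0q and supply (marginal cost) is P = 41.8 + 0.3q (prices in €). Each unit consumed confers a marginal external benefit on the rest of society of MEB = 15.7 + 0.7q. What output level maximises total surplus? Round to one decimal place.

Social marginal benefit = demand + MEB = 93.9 - 1.3q.
Set SMB = MC: 93.9 - 1.3q = 41.8 + 0.3q → q* = 32.5625.

q* = 32.6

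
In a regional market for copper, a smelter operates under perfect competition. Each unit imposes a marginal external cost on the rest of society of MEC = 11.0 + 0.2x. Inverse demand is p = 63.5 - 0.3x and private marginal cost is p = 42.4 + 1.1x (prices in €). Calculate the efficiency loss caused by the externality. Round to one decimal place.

Market equilibrium (private): 42.4 + 1.1x = 63.5 - 0.3x → x_m = 15.0714.
Social marginal cost = private MC + MEC = 53.4 + 1.3x.
Set SMC = demand: 53.4 + 1.3x = 63.5 - 0.3x → x* = 6.3125.
Between x* and x_m the wedge SMC − demand runs linearly from 0 to MEC(x_m), so the loss is a triangle.
DWL = ½ × 8.7589 × 14.0143 = 61.3749.

DWL = €61.4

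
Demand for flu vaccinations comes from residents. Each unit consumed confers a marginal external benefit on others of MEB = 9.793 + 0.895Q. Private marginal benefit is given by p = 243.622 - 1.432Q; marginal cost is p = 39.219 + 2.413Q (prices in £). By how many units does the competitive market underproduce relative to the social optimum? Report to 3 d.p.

Market equilibrium (private): 39.219 + 2.413Q = 243.622 - 1.432Q → Q_m = 53.1607.
Social marginal benefit = demand + MEB = 253.415 - 0.537Q.
Set SMB = MC: 253.415 - 0.537Q = 39.219 + 2.413Q → Q* = 72.6088.
Gap = |53.1607 − 72.6088| = 19.4481.

19.448 units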